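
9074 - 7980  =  1094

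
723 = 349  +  374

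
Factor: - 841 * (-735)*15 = 9272025 = 3^2*5^2*7^2*29^2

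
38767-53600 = -14833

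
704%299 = 106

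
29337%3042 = 1959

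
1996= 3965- 1969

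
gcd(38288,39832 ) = 8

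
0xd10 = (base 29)3s9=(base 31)3ER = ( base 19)950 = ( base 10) 3344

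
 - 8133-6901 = -15034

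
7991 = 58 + 7933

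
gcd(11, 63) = 1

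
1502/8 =187  +  3/4 = 187.75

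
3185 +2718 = 5903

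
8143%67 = 36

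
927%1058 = 927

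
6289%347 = 43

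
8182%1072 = 678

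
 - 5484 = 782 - 6266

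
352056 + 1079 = 353135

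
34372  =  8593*4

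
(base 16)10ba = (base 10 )4282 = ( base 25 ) 6L7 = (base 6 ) 31454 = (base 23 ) 824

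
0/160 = 0 = 0.00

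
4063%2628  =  1435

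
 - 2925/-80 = 585/16 = 36.56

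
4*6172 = 24688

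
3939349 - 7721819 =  - 3782470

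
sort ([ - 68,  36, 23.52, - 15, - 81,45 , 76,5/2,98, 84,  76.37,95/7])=[ - 81, - 68, - 15,5/2 , 95/7, 23.52,36  ,  45, 76,76.37, 84,  98 ] 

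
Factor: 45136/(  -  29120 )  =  -2^( - 2 )*5^ ( - 1 )*31^1 =-31/20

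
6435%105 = 30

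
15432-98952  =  -83520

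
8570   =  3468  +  5102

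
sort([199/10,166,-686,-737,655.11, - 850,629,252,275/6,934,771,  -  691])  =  [ - 850, - 737, - 691, - 686,199/10,275/6,166,252, 629,655.11,771,934 ]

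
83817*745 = 62443665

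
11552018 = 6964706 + 4587312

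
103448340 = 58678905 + 44769435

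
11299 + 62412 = 73711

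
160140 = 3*53380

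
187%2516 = 187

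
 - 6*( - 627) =3762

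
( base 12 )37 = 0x2b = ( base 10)43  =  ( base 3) 1121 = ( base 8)53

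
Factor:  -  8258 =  - 2^1*4129^1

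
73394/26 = 36697/13 = 2822.85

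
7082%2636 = 1810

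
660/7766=30/353 = 0.08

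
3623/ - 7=  -  518 + 3/7  =  -517.57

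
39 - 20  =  19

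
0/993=0 = 0.00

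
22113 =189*117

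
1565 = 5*313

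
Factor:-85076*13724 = -2^4*47^1*73^1*21269^1 = -1167583024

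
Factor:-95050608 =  - 2^4*3^1*1980221^1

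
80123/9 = 80123/9 = 8902.56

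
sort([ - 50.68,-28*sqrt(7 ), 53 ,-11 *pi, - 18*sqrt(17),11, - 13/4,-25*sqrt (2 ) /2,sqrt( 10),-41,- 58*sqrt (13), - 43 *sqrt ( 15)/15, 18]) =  [ - 58*sqrt( 13), - 18*sqrt( 17 ), -28*sqrt( 7 ),-50.68,-41, - 11*pi, - 25*sqrt ( 2 )/2 ,-43*sqrt(15 )/15,-13/4, sqrt(10),11,18, 53]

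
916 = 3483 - 2567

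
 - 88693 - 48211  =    -  136904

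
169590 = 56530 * 3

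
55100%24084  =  6932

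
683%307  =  69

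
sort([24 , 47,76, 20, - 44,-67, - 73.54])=[ - 73.54, - 67, - 44, 20, 24,47, 76 ]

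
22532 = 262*86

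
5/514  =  5/514 = 0.01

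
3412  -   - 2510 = 5922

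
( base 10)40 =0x28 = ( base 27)1d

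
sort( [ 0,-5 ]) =[ - 5 , 0]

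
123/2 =61 + 1/2 = 61.50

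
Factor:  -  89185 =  - 5^1*17837^1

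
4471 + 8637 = 13108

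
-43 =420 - 463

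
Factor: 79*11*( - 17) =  - 11^1 * 17^1*79^1=- 14773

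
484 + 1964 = 2448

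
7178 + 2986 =10164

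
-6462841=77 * ( -83933 ) 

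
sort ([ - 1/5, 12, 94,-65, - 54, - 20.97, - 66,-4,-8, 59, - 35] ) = [ - 66, - 65, -54,-35,-20.97, - 8,-4, - 1/5,12, 59 , 94]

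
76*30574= 2323624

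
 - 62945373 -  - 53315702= - 9629671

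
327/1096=327/1096 = 0.30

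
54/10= 27/5=5.40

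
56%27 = 2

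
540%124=44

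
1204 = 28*43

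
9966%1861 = 661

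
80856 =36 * 2246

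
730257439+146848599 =877106038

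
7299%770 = 369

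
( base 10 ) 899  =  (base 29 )120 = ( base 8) 1603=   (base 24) 1db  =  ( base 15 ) 3EE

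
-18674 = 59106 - 77780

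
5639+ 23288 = 28927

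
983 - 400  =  583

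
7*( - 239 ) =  - 1673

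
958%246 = 220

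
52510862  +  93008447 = 145519309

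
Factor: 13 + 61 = 74 = 2^1*37^1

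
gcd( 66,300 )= 6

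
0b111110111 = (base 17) 1ca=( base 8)767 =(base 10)503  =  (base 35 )ed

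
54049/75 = 54049/75 = 720.65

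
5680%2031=1618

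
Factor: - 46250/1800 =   -  2^( - 2 )*3^( - 2 )*5^2*37^1 = - 925/36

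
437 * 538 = 235106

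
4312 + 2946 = 7258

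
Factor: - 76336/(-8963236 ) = 2^2*13^1*367^1*2240809^( -1 )= 19084/2240809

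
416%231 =185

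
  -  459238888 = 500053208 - 959292096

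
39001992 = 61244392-22242400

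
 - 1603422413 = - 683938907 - 919483506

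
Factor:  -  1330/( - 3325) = 2^1 * 5^(-1 ) = 2/5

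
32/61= 32/61=0.52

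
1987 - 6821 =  - 4834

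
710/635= 1 + 15/127 = 1.12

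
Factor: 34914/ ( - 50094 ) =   -  3^( - 1 ) * 11^(-1 )*23^1 = - 23/33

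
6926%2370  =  2186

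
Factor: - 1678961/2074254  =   - 2^(-1)*3^( - 1) * 7^( - 1)*13^( - 1 )*29^( - 1)*131^( - 1 )*1678961^1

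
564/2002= 282/1001 = 0.28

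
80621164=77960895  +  2660269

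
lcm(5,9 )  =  45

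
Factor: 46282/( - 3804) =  - 73/6 = -  2^(  -  1) * 3^(-1) * 73^1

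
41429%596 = 305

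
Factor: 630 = 2^1*3^2*5^1*7^1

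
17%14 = 3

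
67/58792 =67/58792=0.00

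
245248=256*958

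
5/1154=5/1154 = 0.00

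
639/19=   33+12/19 = 33.63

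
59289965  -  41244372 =18045593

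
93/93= 1 = 1.00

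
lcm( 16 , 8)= 16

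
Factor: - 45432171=- 3^4*560891^1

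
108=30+78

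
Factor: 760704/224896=3^1*251^( - 1)*283^1 = 849/251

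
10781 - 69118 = -58337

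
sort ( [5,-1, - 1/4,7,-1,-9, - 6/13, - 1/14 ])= [ - 9, - 1, - 1, -6/13,-1/4,  -  1/14, 5,7]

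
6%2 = 0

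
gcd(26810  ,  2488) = 2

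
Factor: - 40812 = - 2^2 * 3^1*19^1 * 179^1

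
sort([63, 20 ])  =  [20,  63 ] 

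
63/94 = 63/94 = 0.67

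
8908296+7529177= 16437473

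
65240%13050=13040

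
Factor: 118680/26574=2^2 *5^1 * 23^1*  103^(  -  1 )=460/103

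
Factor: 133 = 7^1*19^1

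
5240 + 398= 5638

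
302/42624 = 151/21312 =0.01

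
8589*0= 0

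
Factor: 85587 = 3^1*47^1*607^1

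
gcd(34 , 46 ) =2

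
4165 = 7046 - 2881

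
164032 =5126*32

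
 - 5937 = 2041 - 7978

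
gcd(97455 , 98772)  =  3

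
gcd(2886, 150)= 6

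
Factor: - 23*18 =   -  414=- 2^1*3^2*23^1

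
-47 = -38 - 9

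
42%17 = 8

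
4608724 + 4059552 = 8668276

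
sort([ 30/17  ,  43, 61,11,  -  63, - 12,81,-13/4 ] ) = [ - 63, - 12, - 13/4,30/17,11,43, 61  ,  81 ]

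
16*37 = 592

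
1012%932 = 80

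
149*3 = 447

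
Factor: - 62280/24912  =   - 2^ ( - 1 )*5^1=- 5/2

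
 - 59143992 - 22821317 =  -81965309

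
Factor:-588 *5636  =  -3313968 = - 2^4 * 3^1*7^2*1409^1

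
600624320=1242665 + 599381655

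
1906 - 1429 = 477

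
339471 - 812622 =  - 473151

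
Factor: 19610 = 2^1*5^1 * 37^1*53^1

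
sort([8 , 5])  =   [ 5,8 ]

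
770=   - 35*( - 22 )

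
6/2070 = 1/345 = 0.00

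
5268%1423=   999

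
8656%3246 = 2164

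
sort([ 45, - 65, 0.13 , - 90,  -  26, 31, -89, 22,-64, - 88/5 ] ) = [ - 90,  -  89, -65,-64,-26, -88/5, 0.13,  22, 31,45]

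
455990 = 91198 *5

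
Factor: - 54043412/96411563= - 2^2*41^1*329533^1*96411563^(-1)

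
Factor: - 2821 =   -  7^1*13^1*31^1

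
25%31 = 25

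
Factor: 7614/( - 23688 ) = - 9/28 = - 2^(-2)*3^2*7^( - 1 ) 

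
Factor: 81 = 3^4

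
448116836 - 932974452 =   -  484857616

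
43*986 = 42398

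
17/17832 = 17/17832 = 0.00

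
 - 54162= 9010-63172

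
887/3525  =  887/3525 = 0.25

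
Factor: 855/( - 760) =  - 2^( - 3 )*3^2 = - 9/8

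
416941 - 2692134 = - 2275193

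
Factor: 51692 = 2^2*12923^1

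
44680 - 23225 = 21455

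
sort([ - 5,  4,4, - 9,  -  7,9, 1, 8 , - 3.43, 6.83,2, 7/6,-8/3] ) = [ - 9, - 7, - 5, - 3.43 , - 8/3, 1,  7/6,2, 4,4, 6.83, 8,9 ]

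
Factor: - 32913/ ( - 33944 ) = 2^( -3 )*3^3*23^1 * 53^1*4243^( - 1)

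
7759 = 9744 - 1985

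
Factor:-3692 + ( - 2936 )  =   - 6628 = - 2^2*1657^1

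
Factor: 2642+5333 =7975 = 5^2* 11^1 *29^1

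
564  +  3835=4399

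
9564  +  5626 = 15190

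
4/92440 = 1/23110 = 0.00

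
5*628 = 3140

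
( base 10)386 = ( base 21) i8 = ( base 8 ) 602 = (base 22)HC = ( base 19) 116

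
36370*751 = 27313870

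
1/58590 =1/58590 = 0.00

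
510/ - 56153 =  -1 + 55643/56153= - 0.01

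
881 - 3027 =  - 2146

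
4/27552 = 1/6888 = 0.00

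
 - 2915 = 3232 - 6147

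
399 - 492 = -93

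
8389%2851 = 2687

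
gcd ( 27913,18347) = 1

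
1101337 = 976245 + 125092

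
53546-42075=11471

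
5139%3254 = 1885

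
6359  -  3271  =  3088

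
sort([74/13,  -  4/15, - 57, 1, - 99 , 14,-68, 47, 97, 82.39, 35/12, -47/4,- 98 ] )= [ - 99, - 98,-68,-57, - 47/4, - 4/15, 1, 35/12, 74/13, 14,47, 82.39, 97 ]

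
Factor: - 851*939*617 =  - 493037913 = - 3^1*23^1*37^1 * 313^1 *617^1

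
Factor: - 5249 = -29^1 * 181^1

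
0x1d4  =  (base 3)122100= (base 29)g4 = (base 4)13110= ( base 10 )468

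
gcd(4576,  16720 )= 176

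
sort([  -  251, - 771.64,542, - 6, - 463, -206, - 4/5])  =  [ - 771.64,-463,  -  251, - 206, - 6, -4/5,542]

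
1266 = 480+786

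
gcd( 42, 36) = 6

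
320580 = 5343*60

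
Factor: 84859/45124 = 2^ (- 2) * 29^ ( - 1) * 389^ ( - 1)*84859^1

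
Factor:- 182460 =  - 2^2*3^1*5^1*3041^1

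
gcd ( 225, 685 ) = 5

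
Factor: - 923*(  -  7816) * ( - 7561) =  - 2^3*13^1 * 71^1*977^1*7561^1 =-54546324248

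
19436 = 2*9718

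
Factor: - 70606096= -2^4*11^1*31^1*12941^1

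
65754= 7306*9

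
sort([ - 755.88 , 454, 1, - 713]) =[ - 755.88, -713, 1, 454 ] 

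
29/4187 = 29/4187=0.01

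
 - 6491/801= - 6491/801 =- 8.10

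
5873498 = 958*6131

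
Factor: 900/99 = 100/11 = 2^2*5^2 * 11^( - 1 )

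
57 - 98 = - 41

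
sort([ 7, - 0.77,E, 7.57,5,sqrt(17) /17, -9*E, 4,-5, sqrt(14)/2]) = [ - 9*E, -5, - 0.77,sqrt ( 17 )/17, sqrt(14)/2, E, 4, 5, 7,7.57]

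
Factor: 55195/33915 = 83/51 = 3^(-1 )*17^( - 1 )*83^1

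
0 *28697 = 0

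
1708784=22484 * 76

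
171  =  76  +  95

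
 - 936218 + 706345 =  - 229873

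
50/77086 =25/38543 = 0.00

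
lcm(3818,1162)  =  26726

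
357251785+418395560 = 775647345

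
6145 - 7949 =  - 1804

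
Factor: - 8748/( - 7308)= 243/203 = 3^5 *7^( - 1)*29^( - 1 )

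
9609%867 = 72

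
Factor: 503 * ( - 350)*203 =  - 35738150 = -2^1 * 5^2 * 7^2 * 29^1*503^1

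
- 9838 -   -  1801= - 8037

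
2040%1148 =892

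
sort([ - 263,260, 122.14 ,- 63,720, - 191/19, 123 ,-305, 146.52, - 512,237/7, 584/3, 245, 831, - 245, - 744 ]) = [ - 744, - 512,-305, - 263, - 245, - 63, - 191/19, 237/7, 122.14, 123,  146.52 , 584/3, 245, 260,720, 831] 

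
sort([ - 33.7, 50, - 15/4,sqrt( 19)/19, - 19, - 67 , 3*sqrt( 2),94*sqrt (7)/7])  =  [ - 67, - 33.7 , - 19 , - 15/4,sqrt(19 ) /19,3*sqrt(2 ) , 94*sqrt(7)/7 , 50] 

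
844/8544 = 211/2136 =0.10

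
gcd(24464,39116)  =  44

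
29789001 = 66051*451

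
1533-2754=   -  1221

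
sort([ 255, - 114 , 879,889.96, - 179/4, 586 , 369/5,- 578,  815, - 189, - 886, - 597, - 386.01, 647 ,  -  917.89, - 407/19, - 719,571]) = [  -  917.89, - 886  , - 719 ,  -  597, - 578, - 386.01, -189, - 114, - 179/4, - 407/19, 369/5,255 , 571 , 586,647, 815, 879,  889.96] 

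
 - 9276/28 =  - 332 + 5/7= - 331.29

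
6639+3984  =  10623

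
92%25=17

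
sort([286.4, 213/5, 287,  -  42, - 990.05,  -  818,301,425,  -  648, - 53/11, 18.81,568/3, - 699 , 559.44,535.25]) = [ - 990.05, -818, - 699,-648, - 42, -53/11,18.81,213/5,  568/3, 286.4,287,301,425,535.25,559.44]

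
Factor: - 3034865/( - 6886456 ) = 2^( - 3)*5^1*29^(  -  1)*571^1*1063^1*29683^( - 1 ) 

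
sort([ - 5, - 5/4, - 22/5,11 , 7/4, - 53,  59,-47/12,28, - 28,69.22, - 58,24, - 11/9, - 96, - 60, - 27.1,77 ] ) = [ - 96, -60, - 58, - 53, - 28, - 27.1, - 5,-22/5, - 47/12, - 5/4, - 11/9, 7/4,11,24, 28,59, 69.22,77 ]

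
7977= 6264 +1713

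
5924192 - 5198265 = 725927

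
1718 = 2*859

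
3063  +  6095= 9158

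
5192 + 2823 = 8015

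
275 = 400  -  125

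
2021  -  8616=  -6595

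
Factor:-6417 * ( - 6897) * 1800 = 79664488200 = 2^3*3^5*5^2* 11^2*19^1 *23^1 * 31^1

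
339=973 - 634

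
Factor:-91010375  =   - 5^3*383^1*1901^1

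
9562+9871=19433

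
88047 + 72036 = 160083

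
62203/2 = 31101 + 1/2= 31101.50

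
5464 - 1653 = 3811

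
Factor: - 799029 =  - 3^2 * 7^1*11^1*1153^1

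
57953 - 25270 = 32683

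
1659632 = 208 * 7979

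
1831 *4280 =7836680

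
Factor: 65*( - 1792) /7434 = -8320/531 = -  2^7 * 3^( - 2)*5^1 * 13^1*59^(-1)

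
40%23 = 17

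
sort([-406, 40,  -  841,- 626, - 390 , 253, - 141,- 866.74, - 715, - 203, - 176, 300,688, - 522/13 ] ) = [ - 866.74, -841,  -  715, - 626 , - 406, - 390,-203, - 176,-141,  -  522/13, 40,253,  300,  688 ] 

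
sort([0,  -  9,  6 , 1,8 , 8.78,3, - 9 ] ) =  [- 9,-9 , 0 , 1, 3,6, 8 , 8.78 ]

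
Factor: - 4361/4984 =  - 7/8 = - 2^(-3)*7^1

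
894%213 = 42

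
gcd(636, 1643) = 53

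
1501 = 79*19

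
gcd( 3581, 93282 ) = 1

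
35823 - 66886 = - 31063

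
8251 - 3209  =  5042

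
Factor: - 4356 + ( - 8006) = - 2^1 * 7^1 * 883^1= - 12362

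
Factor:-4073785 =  - 5^1*283^1*2879^1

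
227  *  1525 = 346175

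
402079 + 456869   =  858948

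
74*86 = 6364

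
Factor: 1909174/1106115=2^1*3^( - 1)*5^( - 1) * 37^( - 1)*499^1*1913^1*1993^(-1)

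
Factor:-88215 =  - 3^1*5^1*5881^1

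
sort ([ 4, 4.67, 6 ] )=[ 4, 4.67,6 ] 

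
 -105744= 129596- 235340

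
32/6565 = 32/6565  =  0.00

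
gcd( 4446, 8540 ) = 2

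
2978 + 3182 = 6160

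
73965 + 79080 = 153045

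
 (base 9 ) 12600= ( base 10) 8505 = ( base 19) 14AC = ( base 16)2139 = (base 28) ANL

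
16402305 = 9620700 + 6781605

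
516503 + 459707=976210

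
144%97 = 47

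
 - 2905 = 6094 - 8999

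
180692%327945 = 180692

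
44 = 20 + 24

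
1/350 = 1/350 = 0.00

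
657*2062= 1354734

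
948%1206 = 948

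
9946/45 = 9946/45=221.02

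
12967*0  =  0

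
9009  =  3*3003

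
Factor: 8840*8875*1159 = 2^3 * 5^4 * 13^1*17^1*19^1 * 61^1*71^1 = 90929345000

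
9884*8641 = 85407644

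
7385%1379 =490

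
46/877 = 46/877 =0.05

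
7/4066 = 7/4066 = 0.00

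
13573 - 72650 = -59077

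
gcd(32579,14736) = 1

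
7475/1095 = 6 + 181/219 = 6.83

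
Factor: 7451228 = 2^2*59^1*31573^1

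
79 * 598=47242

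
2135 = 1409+726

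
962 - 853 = 109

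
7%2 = 1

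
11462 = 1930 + 9532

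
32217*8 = 257736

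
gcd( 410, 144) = 2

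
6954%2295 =69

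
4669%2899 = 1770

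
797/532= 1 + 265/532 = 1.50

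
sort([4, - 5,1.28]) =[ - 5,1.28 , 4 ]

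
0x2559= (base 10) 9561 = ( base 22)jgd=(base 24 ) GE9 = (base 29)bak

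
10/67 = 10/67 = 0.15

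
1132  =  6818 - 5686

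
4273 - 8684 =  - 4411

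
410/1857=410/1857 = 0.22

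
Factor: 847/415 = 5^(-1)*7^1*11^2*83^ ( - 1)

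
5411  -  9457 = -4046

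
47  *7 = 329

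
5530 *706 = 3904180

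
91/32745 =91/32745=0.00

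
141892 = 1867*76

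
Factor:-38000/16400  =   - 5^1*19^1*41^( - 1) = - 95/41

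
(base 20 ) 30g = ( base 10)1216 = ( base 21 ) 2FJ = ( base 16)4C0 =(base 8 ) 2300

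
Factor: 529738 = 2^1*11^3 * 199^1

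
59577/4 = 59577/4=14894.25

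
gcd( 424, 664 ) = 8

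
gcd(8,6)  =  2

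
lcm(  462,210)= 2310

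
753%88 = 49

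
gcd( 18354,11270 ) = 322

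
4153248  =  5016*828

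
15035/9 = 15035/9 = 1670.56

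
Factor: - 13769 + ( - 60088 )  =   - 73857 = - 3^1*7^1*3517^1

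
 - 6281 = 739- 7020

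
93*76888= 7150584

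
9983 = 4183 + 5800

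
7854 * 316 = 2481864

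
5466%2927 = 2539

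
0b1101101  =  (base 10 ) 109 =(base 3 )11001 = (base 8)155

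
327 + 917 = 1244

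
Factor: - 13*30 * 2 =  - 780 = - 2^2*3^1* 5^1*13^1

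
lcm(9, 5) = 45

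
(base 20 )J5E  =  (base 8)17042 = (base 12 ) 456A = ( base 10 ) 7714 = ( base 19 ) 1270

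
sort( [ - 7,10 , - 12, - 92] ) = [ - 92, - 12,-7,10]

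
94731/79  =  94731/79= 1199.13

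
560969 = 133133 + 427836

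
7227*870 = 6287490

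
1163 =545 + 618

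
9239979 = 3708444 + 5531535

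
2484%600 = 84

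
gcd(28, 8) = 4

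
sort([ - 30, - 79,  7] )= [-79, - 30,7 ]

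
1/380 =1/380 = 0.00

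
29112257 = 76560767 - 47448510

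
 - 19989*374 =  - 7475886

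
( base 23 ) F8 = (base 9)432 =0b101100001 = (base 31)BC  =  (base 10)353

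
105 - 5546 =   -  5441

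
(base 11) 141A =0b11100101100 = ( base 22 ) 3ha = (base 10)1836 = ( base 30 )216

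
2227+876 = 3103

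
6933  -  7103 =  - 170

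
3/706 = 3/706   =  0.00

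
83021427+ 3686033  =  86707460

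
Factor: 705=3^1 * 5^1*47^1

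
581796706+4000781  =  585797487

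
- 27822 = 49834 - 77656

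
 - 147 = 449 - 596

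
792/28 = 198/7= 28.29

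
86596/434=199 + 115/217=199.53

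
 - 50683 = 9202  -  59885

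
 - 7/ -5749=7/5749 = 0.00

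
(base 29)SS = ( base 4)31020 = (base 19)264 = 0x348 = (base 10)840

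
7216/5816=1+175/727 = 1.24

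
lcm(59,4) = 236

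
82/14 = 41/7 = 5.86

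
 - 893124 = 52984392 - 53877516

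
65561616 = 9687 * 6768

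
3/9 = 1/3  =  0.33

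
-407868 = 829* ( - 492 )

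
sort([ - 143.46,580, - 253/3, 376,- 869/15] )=[ - 143.46, - 253/3,  -  869/15, 376, 580 ] 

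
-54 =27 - 81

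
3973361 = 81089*49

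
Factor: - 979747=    - 979747^1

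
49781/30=49781/30=1659.37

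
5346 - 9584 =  - 4238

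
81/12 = 6 + 3/4 = 6.75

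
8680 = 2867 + 5813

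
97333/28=97333/28 = 3476.18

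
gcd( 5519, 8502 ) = 1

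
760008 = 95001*8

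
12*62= 744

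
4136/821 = 4136/821=5.04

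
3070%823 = 601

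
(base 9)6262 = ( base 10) 4592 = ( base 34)3x2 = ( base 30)532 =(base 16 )11F0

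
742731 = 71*10461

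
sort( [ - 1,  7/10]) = [-1,7/10]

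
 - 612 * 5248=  - 3211776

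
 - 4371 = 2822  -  7193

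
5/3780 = 1/756 = 0.00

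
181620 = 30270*6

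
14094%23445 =14094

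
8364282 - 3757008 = 4607274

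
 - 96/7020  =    -  8/585 = - 0.01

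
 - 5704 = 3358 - 9062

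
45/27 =1 + 2/3= 1.67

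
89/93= 89/93 = 0.96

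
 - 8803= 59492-68295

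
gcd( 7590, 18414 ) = 66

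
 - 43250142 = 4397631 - 47647773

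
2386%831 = 724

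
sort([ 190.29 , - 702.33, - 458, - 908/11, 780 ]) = [ - 702.33, - 458, - 908/11, 190.29,780] 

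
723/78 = 241/26 = 9.27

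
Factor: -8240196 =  -2^2*3^1*37^1*67^1*277^1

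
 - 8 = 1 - 9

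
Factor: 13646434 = 2^1*971^1*7027^1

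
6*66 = 396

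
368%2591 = 368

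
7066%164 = 14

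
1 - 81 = -80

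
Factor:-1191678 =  - 2^1*3^1*198613^1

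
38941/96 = 405 + 61/96 = 405.64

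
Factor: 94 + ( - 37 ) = 57 = 3^1* 19^1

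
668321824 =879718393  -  211396569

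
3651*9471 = 34578621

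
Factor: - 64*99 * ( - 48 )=2^10*3^3*11^1= 304128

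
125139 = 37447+87692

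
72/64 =9/8= 1.12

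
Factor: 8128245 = 3^1*5^1*103^1*5261^1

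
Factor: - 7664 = - 2^4 * 479^1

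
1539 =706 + 833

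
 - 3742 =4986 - 8728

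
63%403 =63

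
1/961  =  1/961  =  0.00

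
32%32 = 0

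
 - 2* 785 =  - 1570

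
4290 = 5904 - 1614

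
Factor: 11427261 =3^1 * 131^1*29077^1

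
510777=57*8961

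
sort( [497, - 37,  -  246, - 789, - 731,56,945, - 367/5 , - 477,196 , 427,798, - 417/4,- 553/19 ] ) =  [-789,  -  731, - 477,-246,  -  417/4,- 367/5, - 37,  -  553/19,56,  196,427, 497, 798,945]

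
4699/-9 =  - 4699/9 = - 522.11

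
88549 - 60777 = 27772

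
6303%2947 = 409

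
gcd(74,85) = 1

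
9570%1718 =980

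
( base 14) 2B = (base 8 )47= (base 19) 21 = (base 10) 39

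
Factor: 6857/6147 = 3^(-2) * 683^(  -  1)*6857^1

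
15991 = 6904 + 9087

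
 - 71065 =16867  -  87932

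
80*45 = 3600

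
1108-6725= - 5617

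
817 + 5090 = 5907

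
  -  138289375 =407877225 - 546166600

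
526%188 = 150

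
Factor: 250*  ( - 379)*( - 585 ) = 55428750 = 2^1*3^2*5^4*13^1*379^1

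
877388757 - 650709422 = 226679335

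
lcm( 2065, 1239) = 6195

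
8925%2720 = 765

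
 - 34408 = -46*748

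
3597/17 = 211 + 10/17=211.59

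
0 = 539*0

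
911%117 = 92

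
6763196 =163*41492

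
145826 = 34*4289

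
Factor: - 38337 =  - 3^1*13^1 * 983^1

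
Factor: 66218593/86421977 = 7^1*173^( - 1) * 313^1*30223^1 * 499549^(- 1) 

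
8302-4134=4168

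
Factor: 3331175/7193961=3^(-3 )*5^2*19^1*47^( - 1) * 5669^(  -  1)*7013^1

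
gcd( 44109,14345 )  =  1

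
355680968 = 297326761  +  58354207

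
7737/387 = 19 + 128/129 = 19.99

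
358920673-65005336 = 293915337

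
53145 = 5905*9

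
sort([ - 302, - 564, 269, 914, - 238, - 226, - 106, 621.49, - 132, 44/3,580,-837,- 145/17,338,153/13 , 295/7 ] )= [ - 837, - 564, -302, - 238,  -  226, - 132, - 106, - 145/17, 153/13,  44/3  ,  295/7, 269 , 338 , 580, 621.49, 914 ] 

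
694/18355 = 694/18355=0.04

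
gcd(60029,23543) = 1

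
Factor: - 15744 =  - 2^7*3^1*41^1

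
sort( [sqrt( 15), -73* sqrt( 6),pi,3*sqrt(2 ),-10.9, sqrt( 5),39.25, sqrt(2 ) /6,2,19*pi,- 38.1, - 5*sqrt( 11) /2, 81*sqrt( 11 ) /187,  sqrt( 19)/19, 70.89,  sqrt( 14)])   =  [-73*  sqrt( 6 ),-38.1,-10.9,-5*sqrt( 11) /2,sqrt( 19) /19,  sqrt(2)/6,81*sqrt(11 ) /187, 2,  sqrt( 5 ), pi, sqrt(14), sqrt( 15 ) , 3*sqrt(2),39.25,19*pi , 70.89]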